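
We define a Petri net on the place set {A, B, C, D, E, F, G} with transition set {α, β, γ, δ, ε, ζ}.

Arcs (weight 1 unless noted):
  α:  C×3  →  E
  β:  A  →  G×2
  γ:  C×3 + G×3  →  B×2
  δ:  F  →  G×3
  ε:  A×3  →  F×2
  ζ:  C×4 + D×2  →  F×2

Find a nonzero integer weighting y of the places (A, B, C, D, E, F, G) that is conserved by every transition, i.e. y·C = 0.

Incidence matrix C (rows=places, cols=transitions):
        α    β    γ    δ    ε    ζ
    A   0   -1    0    0   -3    0
    B   0    0    2    0    0    0
    C  -3    0   -3    0    0   -4
    D   0    0    0    0    0   -2
    E   1    0    0    0    0    0
    F   0    0    0   -1    2    2
    G   0    2   -3    3    0    0

Candidate y = [0, 3, 2, -4, 6, 0, 0]; check y·C column-wise:
  col α: 3·0 + 2·-3 + -4·0 + 6·1 = 0
  col β: 0·-1 + 3·0 + 2·0 + -4·0 + 6·0 + 0·2 = 0
  col γ: 3·2 + 2·-3 + -4·0 + 6·0 + 0·-3 = 0
  col δ: 3·0 + 2·0 + -4·0 + 6·0 + 0·-1 + 0·3 = 0
  col ε: 0·-3 + 3·0 + 2·0 + -4·0 + 6·0 + 0·2 = 0
  col ζ: 3·0 + 2·-4 + -4·-2 + 6·0 + 0·2 = 0

y = (A:0, B:3, C:2, D:-4, E:6, F:0, G:0)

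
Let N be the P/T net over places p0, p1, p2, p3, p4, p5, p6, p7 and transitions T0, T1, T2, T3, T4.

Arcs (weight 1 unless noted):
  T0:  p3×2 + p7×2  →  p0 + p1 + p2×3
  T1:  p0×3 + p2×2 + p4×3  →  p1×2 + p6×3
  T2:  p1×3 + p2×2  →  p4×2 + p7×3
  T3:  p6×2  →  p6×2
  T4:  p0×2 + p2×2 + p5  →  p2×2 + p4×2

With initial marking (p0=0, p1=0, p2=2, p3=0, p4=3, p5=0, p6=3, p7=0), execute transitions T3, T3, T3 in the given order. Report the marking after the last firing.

(p0=0, p1=0, p2=2, p3=0, p4=3, p5=0, p6=3, p7=0)

step 1: fire T3:  (p0=0, p1=0, p2=2, p3=0, p4=3, p5=0, p6=3, p7=0) → (p0=0, p1=0, p2=2, p3=0, p4=3, p5=0, p6=3, p7=0)
step 2: fire T3:  (p0=0, p1=0, p2=2, p3=0, p4=3, p5=0, p6=3, p7=0) → (p0=0, p1=0, p2=2, p3=0, p4=3, p5=0, p6=3, p7=0)
step 3: fire T3:  (p0=0, p1=0, p2=2, p3=0, p4=3, p5=0, p6=3, p7=0) → (p0=0, p1=0, p2=2, p3=0, p4=3, p5=0, p6=3, p7=0)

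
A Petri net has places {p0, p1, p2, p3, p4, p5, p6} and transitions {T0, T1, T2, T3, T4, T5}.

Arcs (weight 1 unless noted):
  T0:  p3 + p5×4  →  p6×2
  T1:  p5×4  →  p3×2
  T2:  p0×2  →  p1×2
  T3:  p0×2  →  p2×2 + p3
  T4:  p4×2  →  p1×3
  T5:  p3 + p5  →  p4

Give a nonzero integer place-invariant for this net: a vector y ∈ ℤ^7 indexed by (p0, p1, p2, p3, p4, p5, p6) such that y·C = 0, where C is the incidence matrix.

y = (p0:2, p1:2, p2:1, p3:2, p4:3, p5:1, p6:3)

Incidence matrix C (rows=places, cols=transitions):
       T0   T1   T2   T3   T4   T5
   p0   0    0   -2   -2    0    0
   p1   0    0    2    0    3    0
   p2   0    0    0    2    0    0
   p3  -1    2    0    1    0   -1
   p4   0    0    0    0   -2    1
   p5  -4   -4    0    0    0   -1
   p6   2    0    0    0    0    0

Candidate y = [2, 2, 1, 2, 3, 1, 3]; check y·C column-wise:
  col T0: 2·0 + 2·0 + 1·0 + 2·-1 + 3·0 + 1·-4 + 3·2 = 0
  col T1: 2·0 + 2·0 + 1·0 + 2·2 + 3·0 + 1·-4 + 3·0 = 0
  col T2: 2·-2 + 2·2 + 1·0 + 2·0 + 3·0 + 1·0 + 3·0 = 0
  col T3: 2·-2 + 2·0 + 1·2 + 2·1 + 3·0 + 1·0 + 3·0 = 0
  col T4: 2·0 + 2·3 + 1·0 + 2·0 + 3·-2 + 1·0 + 3·0 = 0
  col T5: 2·0 + 2·0 + 1·0 + 2·-1 + 3·1 + 1·-1 + 3·0 = 0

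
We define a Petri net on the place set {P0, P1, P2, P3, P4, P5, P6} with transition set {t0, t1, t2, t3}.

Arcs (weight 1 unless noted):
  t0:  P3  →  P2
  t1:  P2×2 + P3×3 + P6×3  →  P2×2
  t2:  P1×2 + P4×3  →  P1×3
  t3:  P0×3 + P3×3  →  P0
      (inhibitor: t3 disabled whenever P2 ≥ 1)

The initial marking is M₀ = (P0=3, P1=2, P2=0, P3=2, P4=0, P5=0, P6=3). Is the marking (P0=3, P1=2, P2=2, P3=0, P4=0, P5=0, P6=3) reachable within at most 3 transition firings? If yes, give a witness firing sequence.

YES — reachable via ⟨t0, t0⟩ (2 firings)

step 1: fire t0:  (P0=3, P1=2, P2=0, P3=2, P4=0, P5=0, P6=3) → (P0=3, P1=2, P2=1, P3=1, P4=0, P5=0, P6=3)
step 2: fire t0:  (P0=3, P1=2, P2=1, P3=1, P4=0, P5=0, P6=3) → (P0=3, P1=2, P2=2, P3=0, P4=0, P5=0, P6=3)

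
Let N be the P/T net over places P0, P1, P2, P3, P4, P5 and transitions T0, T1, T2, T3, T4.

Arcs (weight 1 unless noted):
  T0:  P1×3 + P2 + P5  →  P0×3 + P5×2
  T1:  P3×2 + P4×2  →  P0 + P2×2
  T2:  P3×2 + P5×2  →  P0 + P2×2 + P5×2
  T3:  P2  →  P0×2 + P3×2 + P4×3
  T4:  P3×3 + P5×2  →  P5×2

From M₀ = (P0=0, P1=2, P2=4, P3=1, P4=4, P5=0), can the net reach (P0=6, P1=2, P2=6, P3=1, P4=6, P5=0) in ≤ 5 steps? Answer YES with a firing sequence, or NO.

YES — reachable via ⟨T3, T1, T3, T1⟩ (4 firings)

step 1: fire T3:  (P0=0, P1=2, P2=4, P3=1, P4=4, P5=0) → (P0=2, P1=2, P2=3, P3=3, P4=7, P5=0)
step 2: fire T1:  (P0=2, P1=2, P2=3, P3=3, P4=7, P5=0) → (P0=3, P1=2, P2=5, P3=1, P4=5, P5=0)
step 3: fire T3:  (P0=3, P1=2, P2=5, P3=1, P4=5, P5=0) → (P0=5, P1=2, P2=4, P3=3, P4=8, P5=0)
step 4: fire T1:  (P0=5, P1=2, P2=4, P3=3, P4=8, P5=0) → (P0=6, P1=2, P2=6, P3=1, P4=6, P5=0)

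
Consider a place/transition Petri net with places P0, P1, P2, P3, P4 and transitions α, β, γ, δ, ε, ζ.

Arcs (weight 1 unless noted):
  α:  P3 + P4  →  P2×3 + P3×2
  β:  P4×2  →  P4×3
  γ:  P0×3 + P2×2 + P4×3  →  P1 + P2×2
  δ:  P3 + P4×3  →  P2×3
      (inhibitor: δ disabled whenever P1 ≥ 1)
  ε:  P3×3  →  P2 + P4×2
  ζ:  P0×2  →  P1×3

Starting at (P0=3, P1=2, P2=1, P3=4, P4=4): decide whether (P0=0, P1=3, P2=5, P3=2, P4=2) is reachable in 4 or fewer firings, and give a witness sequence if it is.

step 1: fire α:  (P0=3, P1=2, P2=1, P3=4, P4=4) → (P0=3, P1=2, P2=4, P3=5, P4=3)
step 2: fire γ:  (P0=3, P1=2, P2=4, P3=5, P4=3) → (P0=0, P1=3, P2=4, P3=5, P4=0)
step 3: fire ε:  (P0=0, P1=3, P2=4, P3=5, P4=0) → (P0=0, P1=3, P2=5, P3=2, P4=2)

YES — reachable via ⟨α, γ, ε⟩ (3 firings)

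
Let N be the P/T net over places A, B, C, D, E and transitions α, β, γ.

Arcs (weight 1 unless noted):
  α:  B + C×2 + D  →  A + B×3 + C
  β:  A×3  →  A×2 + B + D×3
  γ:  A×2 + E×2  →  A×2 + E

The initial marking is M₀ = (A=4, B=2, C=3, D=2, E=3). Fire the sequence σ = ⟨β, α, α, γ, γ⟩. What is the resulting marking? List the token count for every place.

step 1: fire β:  (A=4, B=2, C=3, D=2, E=3) → (A=3, B=3, C=3, D=5, E=3)
step 2: fire α:  (A=3, B=3, C=3, D=5, E=3) → (A=4, B=5, C=2, D=4, E=3)
step 3: fire α:  (A=4, B=5, C=2, D=4, E=3) → (A=5, B=7, C=1, D=3, E=3)
step 4: fire γ:  (A=5, B=7, C=1, D=3, E=3) → (A=5, B=7, C=1, D=3, E=2)
step 5: fire γ:  (A=5, B=7, C=1, D=3, E=2) → (A=5, B=7, C=1, D=3, E=1)

(A=5, B=7, C=1, D=3, E=1)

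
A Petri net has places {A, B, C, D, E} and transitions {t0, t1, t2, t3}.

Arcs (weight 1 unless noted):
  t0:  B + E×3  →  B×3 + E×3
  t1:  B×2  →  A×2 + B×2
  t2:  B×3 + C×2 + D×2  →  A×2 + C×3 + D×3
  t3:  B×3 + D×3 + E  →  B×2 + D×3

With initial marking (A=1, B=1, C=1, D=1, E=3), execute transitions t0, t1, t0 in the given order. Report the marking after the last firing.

(A=3, B=5, C=1, D=1, E=3)

step 1: fire t0:  (A=1, B=1, C=1, D=1, E=3) → (A=1, B=3, C=1, D=1, E=3)
step 2: fire t1:  (A=1, B=3, C=1, D=1, E=3) → (A=3, B=3, C=1, D=1, E=3)
step 3: fire t0:  (A=3, B=3, C=1, D=1, E=3) → (A=3, B=5, C=1, D=1, E=3)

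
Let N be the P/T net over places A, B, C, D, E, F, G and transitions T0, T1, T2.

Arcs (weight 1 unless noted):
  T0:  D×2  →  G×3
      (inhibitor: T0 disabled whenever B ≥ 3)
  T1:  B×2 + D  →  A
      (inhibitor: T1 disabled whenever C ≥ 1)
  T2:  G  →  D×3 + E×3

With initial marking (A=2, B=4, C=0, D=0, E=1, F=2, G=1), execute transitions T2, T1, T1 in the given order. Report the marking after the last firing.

(A=4, B=0, C=0, D=1, E=4, F=2, G=0)

step 1: fire T2:  (A=2, B=4, C=0, D=0, E=1, F=2, G=1) → (A=2, B=4, C=0, D=3, E=4, F=2, G=0)
step 2: fire T1:  (A=2, B=4, C=0, D=3, E=4, F=2, G=0) → (A=3, B=2, C=0, D=2, E=4, F=2, G=0)
step 3: fire T1:  (A=3, B=2, C=0, D=2, E=4, F=2, G=0) → (A=4, B=0, C=0, D=1, E=4, F=2, G=0)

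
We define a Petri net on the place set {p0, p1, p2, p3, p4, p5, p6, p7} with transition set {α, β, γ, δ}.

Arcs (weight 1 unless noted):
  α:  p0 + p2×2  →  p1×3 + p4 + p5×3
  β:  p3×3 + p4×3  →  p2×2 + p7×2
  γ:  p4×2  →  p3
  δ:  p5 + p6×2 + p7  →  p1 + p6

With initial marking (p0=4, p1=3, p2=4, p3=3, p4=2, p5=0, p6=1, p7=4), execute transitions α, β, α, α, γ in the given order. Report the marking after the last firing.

step 1: fire α:  (p0=4, p1=3, p2=4, p3=3, p4=2, p5=0, p6=1, p7=4) → (p0=3, p1=6, p2=2, p3=3, p4=3, p5=3, p6=1, p7=4)
step 2: fire β:  (p0=3, p1=6, p2=2, p3=3, p4=3, p5=3, p6=1, p7=4) → (p0=3, p1=6, p2=4, p3=0, p4=0, p5=3, p6=1, p7=6)
step 3: fire α:  (p0=3, p1=6, p2=4, p3=0, p4=0, p5=3, p6=1, p7=6) → (p0=2, p1=9, p2=2, p3=0, p4=1, p5=6, p6=1, p7=6)
step 4: fire α:  (p0=2, p1=9, p2=2, p3=0, p4=1, p5=6, p6=1, p7=6) → (p0=1, p1=12, p2=0, p3=0, p4=2, p5=9, p6=1, p7=6)
step 5: fire γ:  (p0=1, p1=12, p2=0, p3=0, p4=2, p5=9, p6=1, p7=6) → (p0=1, p1=12, p2=0, p3=1, p4=0, p5=9, p6=1, p7=6)

(p0=1, p1=12, p2=0, p3=1, p4=0, p5=9, p6=1, p7=6)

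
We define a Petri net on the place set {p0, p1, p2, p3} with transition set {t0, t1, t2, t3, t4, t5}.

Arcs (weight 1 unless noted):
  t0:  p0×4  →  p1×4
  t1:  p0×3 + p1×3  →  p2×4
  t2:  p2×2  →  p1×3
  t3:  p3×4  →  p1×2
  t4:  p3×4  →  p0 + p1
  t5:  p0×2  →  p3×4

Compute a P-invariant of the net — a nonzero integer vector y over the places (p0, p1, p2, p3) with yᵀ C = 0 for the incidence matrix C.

y = (p0:2, p1:2, p2:3, p3:1)

Incidence matrix C (rows=places, cols=transitions):
       t0   t1   t2   t3   t4   t5
   p0  -4   -3    0    0    1   -2
   p1   4   -3    3    2    1    0
   p2   0    4   -2    0    0    0
   p3   0    0    0   -4   -4    4

Candidate y = [2, 2, 3, 1]; check y·C column-wise:
  col t0: 2·-4 + 2·4 + 3·0 + 1·0 = 0
  col t1: 2·-3 + 2·-3 + 3·4 + 1·0 = 0
  col t2: 2·0 + 2·3 + 3·-2 + 1·0 = 0
  col t3: 2·0 + 2·2 + 3·0 + 1·-4 = 0
  col t4: 2·1 + 2·1 + 3·0 + 1·-4 = 0
  col t5: 2·-2 + 2·0 + 3·0 + 1·4 = 0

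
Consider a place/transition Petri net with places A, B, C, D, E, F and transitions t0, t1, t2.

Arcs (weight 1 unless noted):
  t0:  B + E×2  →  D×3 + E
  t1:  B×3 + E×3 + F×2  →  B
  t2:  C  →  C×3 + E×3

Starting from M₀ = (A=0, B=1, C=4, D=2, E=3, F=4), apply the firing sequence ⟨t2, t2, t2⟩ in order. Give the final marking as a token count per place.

(A=0, B=1, C=10, D=2, E=12, F=4)

step 1: fire t2:  (A=0, B=1, C=4, D=2, E=3, F=4) → (A=0, B=1, C=6, D=2, E=6, F=4)
step 2: fire t2:  (A=0, B=1, C=6, D=2, E=6, F=4) → (A=0, B=1, C=8, D=2, E=9, F=4)
step 3: fire t2:  (A=0, B=1, C=8, D=2, E=9, F=4) → (A=0, B=1, C=10, D=2, E=12, F=4)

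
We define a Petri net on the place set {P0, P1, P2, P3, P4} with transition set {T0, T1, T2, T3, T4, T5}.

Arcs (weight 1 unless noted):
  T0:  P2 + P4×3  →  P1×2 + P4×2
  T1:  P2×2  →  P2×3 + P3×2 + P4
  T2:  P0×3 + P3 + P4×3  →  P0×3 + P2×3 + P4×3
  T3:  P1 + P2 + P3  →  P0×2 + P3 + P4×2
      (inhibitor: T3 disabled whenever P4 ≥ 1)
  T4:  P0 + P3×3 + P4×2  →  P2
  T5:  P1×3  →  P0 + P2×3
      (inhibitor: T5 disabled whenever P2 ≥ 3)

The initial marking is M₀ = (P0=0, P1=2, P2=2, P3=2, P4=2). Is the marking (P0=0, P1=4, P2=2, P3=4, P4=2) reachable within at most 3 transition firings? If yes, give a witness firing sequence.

step 1: fire T1:  (P0=0, P1=2, P2=2, P3=2, P4=2) → (P0=0, P1=2, P2=3, P3=4, P4=3)
step 2: fire T0:  (P0=0, P1=2, P2=3, P3=4, P4=3) → (P0=0, P1=4, P2=2, P3=4, P4=2)

YES — reachable via ⟨T1, T0⟩ (2 firings)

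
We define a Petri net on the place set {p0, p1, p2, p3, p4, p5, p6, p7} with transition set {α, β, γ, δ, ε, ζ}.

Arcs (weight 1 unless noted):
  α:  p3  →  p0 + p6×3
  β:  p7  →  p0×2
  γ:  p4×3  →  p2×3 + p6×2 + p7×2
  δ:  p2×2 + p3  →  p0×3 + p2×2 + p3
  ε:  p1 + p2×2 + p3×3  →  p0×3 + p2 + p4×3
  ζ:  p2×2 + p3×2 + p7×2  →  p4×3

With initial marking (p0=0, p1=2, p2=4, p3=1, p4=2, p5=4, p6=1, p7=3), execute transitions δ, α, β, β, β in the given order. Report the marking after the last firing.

step 1: fire δ:  (p0=0, p1=2, p2=4, p3=1, p4=2, p5=4, p6=1, p7=3) → (p0=3, p1=2, p2=4, p3=1, p4=2, p5=4, p6=1, p7=3)
step 2: fire α:  (p0=3, p1=2, p2=4, p3=1, p4=2, p5=4, p6=1, p7=3) → (p0=4, p1=2, p2=4, p3=0, p4=2, p5=4, p6=4, p7=3)
step 3: fire β:  (p0=4, p1=2, p2=4, p3=0, p4=2, p5=4, p6=4, p7=3) → (p0=6, p1=2, p2=4, p3=0, p4=2, p5=4, p6=4, p7=2)
step 4: fire β:  (p0=6, p1=2, p2=4, p3=0, p4=2, p5=4, p6=4, p7=2) → (p0=8, p1=2, p2=4, p3=0, p4=2, p5=4, p6=4, p7=1)
step 5: fire β:  (p0=8, p1=2, p2=4, p3=0, p4=2, p5=4, p6=4, p7=1) → (p0=10, p1=2, p2=4, p3=0, p4=2, p5=4, p6=4, p7=0)

(p0=10, p1=2, p2=4, p3=0, p4=2, p5=4, p6=4, p7=0)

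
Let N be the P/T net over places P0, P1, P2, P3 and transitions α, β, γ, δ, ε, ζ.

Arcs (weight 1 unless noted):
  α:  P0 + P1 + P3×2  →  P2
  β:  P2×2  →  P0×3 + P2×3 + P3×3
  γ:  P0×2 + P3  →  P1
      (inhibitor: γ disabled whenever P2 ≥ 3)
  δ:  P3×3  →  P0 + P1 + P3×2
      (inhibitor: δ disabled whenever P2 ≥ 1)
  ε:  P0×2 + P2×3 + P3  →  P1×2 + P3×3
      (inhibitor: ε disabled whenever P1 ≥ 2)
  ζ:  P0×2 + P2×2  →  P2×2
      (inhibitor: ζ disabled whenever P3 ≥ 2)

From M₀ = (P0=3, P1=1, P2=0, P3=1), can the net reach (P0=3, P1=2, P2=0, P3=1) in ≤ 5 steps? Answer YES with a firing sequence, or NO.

depth 0: 1 marking
depth 1: 2 markings reached so far
depth 2: 2 markings reached so far
(frontier empty at depth 2; search complete)
target is not among the 2 markings reachable within 5 steps

NO — not reachable within 5 firings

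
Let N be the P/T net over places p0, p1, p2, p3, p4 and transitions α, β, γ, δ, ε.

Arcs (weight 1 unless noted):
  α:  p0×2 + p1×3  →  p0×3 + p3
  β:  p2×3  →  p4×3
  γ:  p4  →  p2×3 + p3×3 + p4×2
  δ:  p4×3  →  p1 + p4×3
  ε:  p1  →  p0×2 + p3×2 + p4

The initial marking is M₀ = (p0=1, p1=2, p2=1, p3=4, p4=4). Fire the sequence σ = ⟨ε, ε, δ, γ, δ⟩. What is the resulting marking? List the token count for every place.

(p0=5, p1=2, p2=4, p3=11, p4=7)

step 1: fire ε:  (p0=1, p1=2, p2=1, p3=4, p4=4) → (p0=3, p1=1, p2=1, p3=6, p4=5)
step 2: fire ε:  (p0=3, p1=1, p2=1, p3=6, p4=5) → (p0=5, p1=0, p2=1, p3=8, p4=6)
step 3: fire δ:  (p0=5, p1=0, p2=1, p3=8, p4=6) → (p0=5, p1=1, p2=1, p3=8, p4=6)
step 4: fire γ:  (p0=5, p1=1, p2=1, p3=8, p4=6) → (p0=5, p1=1, p2=4, p3=11, p4=7)
step 5: fire δ:  (p0=5, p1=1, p2=4, p3=11, p4=7) → (p0=5, p1=2, p2=4, p3=11, p4=7)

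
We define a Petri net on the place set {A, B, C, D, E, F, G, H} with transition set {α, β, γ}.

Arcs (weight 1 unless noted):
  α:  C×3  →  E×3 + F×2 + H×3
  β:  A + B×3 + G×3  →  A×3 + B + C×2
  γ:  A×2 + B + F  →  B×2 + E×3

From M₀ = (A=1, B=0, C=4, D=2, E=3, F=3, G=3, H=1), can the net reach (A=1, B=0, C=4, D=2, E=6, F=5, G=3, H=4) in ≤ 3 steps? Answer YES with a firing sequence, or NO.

depth 0: 1 marking
depth 1: 2 markings reached so far
depth 2: 2 markings reached so far
(frontier empty at depth 2; search complete)
target is not among the 2 markings reachable within 3 steps

NO — not reachable within 3 firings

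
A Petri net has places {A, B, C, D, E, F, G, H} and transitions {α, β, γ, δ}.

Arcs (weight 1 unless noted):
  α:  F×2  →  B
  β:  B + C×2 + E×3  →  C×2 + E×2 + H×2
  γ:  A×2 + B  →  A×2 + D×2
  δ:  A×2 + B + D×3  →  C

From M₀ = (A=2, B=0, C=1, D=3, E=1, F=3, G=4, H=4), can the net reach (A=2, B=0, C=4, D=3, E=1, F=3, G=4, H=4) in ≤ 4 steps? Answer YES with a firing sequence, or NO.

NO — not reachable within 4 firings

depth 0: 1 marking
depth 1: 2 markings reached so far
depth 2: 4 markings reached so far
depth 3: 4 markings reached so far
(frontier empty at depth 3; search complete)
target is not among the 4 markings reachable within 4 steps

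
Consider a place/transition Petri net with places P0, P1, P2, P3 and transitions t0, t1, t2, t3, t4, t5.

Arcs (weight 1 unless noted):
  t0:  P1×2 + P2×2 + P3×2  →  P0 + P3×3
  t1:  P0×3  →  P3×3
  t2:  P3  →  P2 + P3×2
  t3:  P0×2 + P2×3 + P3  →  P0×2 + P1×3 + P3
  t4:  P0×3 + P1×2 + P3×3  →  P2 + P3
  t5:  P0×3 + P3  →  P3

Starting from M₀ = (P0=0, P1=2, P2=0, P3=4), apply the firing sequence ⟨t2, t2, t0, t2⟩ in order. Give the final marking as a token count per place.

step 1: fire t2:  (P0=0, P1=2, P2=0, P3=4) → (P0=0, P1=2, P2=1, P3=5)
step 2: fire t2:  (P0=0, P1=2, P2=1, P3=5) → (P0=0, P1=2, P2=2, P3=6)
step 3: fire t0:  (P0=0, P1=2, P2=2, P3=6) → (P0=1, P1=0, P2=0, P3=7)
step 4: fire t2:  (P0=1, P1=0, P2=0, P3=7) → (P0=1, P1=0, P2=1, P3=8)

(P0=1, P1=0, P2=1, P3=8)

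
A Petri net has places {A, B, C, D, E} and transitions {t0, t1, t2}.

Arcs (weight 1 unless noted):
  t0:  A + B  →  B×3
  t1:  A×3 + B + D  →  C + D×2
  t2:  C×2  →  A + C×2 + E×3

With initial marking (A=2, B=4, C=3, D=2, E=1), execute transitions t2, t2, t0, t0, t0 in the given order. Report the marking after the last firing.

(A=1, B=10, C=3, D=2, E=7)

step 1: fire t2:  (A=2, B=4, C=3, D=2, E=1) → (A=3, B=4, C=3, D=2, E=4)
step 2: fire t2:  (A=3, B=4, C=3, D=2, E=4) → (A=4, B=4, C=3, D=2, E=7)
step 3: fire t0:  (A=4, B=4, C=3, D=2, E=7) → (A=3, B=6, C=3, D=2, E=7)
step 4: fire t0:  (A=3, B=6, C=3, D=2, E=7) → (A=2, B=8, C=3, D=2, E=7)
step 5: fire t0:  (A=2, B=8, C=3, D=2, E=7) → (A=1, B=10, C=3, D=2, E=7)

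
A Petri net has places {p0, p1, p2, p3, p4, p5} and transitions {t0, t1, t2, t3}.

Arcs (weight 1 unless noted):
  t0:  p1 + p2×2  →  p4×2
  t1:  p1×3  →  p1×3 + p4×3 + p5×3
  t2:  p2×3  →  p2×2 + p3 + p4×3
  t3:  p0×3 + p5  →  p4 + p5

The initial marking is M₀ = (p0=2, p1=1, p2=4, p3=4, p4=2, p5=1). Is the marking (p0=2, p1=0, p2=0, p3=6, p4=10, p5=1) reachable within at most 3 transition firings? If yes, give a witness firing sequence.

step 1: fire t2:  (p0=2, p1=1, p2=4, p3=4, p4=2, p5=1) → (p0=2, p1=1, p2=3, p3=5, p4=5, p5=1)
step 2: fire t2:  (p0=2, p1=1, p2=3, p3=5, p4=5, p5=1) → (p0=2, p1=1, p2=2, p3=6, p4=8, p5=1)
step 3: fire t0:  (p0=2, p1=1, p2=2, p3=6, p4=8, p5=1) → (p0=2, p1=0, p2=0, p3=6, p4=10, p5=1)

YES — reachable via ⟨t2, t2, t0⟩ (3 firings)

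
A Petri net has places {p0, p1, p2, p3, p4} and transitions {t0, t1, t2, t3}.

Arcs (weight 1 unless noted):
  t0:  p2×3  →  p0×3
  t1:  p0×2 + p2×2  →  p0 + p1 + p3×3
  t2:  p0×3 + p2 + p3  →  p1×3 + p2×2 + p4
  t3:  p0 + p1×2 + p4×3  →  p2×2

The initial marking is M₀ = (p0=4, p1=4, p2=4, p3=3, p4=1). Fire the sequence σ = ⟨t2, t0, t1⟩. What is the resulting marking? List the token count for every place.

step 1: fire t2:  (p0=4, p1=4, p2=4, p3=3, p4=1) → (p0=1, p1=7, p2=5, p3=2, p4=2)
step 2: fire t0:  (p0=1, p1=7, p2=5, p3=2, p4=2) → (p0=4, p1=7, p2=2, p3=2, p4=2)
step 3: fire t1:  (p0=4, p1=7, p2=2, p3=2, p4=2) → (p0=3, p1=8, p2=0, p3=5, p4=2)

(p0=3, p1=8, p2=0, p3=5, p4=2)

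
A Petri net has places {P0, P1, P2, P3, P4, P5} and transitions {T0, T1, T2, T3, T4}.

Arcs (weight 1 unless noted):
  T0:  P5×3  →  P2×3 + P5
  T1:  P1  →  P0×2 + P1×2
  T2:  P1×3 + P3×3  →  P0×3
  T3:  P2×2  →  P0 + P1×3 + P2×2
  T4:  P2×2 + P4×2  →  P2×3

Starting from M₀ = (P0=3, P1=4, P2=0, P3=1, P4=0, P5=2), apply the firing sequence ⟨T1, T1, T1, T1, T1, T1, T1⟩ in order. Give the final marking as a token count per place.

step 1: fire T1:  (P0=3, P1=4, P2=0, P3=1, P4=0, P5=2) → (P0=5, P1=5, P2=0, P3=1, P4=0, P5=2)
step 2: fire T1:  (P0=5, P1=5, P2=0, P3=1, P4=0, P5=2) → (P0=7, P1=6, P2=0, P3=1, P4=0, P5=2)
step 3: fire T1:  (P0=7, P1=6, P2=0, P3=1, P4=0, P5=2) → (P0=9, P1=7, P2=0, P3=1, P4=0, P5=2)
step 4: fire T1:  (P0=9, P1=7, P2=0, P3=1, P4=0, P5=2) → (P0=11, P1=8, P2=0, P3=1, P4=0, P5=2)
step 5: fire T1:  (P0=11, P1=8, P2=0, P3=1, P4=0, P5=2) → (P0=13, P1=9, P2=0, P3=1, P4=0, P5=2)
step 6: fire T1:  (P0=13, P1=9, P2=0, P3=1, P4=0, P5=2) → (P0=15, P1=10, P2=0, P3=1, P4=0, P5=2)
step 7: fire T1:  (P0=15, P1=10, P2=0, P3=1, P4=0, P5=2) → (P0=17, P1=11, P2=0, P3=1, P4=0, P5=2)

(P0=17, P1=11, P2=0, P3=1, P4=0, P5=2)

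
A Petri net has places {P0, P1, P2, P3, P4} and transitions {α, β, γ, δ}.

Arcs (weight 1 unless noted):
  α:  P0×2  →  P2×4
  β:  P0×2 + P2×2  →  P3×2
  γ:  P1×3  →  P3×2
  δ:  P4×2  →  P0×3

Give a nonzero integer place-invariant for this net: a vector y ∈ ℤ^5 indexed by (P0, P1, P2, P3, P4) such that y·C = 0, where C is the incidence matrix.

Incidence matrix C (rows=places, cols=transitions):
        α    β    γ    δ
   P0  -2   -2    0    3
   P1   0    0   -3    0
   P2   4   -2    0    0
   P3   0    2    2    0
   P4   0    0    0   -2

Candidate y = [2, 2, 1, 3, 3]; check y·C column-wise:
  col α: 2·-2 + 2·0 + 1·4 + 3·0 + 3·0 = 0
  col β: 2·-2 + 2·0 + 1·-2 + 3·2 + 3·0 = 0
  col γ: 2·0 + 2·-3 + 1·0 + 3·2 + 3·0 = 0
  col δ: 2·3 + 2·0 + 1·0 + 3·0 + 3·-2 = 0

y = (P0:2, P1:2, P2:1, P3:3, P4:3)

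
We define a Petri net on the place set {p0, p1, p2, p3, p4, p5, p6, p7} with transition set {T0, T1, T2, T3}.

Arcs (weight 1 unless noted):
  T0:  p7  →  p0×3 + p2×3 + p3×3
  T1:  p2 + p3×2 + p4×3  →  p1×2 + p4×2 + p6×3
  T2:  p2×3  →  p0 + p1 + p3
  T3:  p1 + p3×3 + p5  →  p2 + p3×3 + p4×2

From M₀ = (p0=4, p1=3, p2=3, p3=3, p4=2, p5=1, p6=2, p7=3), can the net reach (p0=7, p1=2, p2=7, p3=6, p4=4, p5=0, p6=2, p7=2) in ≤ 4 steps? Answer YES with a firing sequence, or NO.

step 1: fire T0:  (p0=4, p1=3, p2=3, p3=3, p4=2, p5=1, p6=2, p7=3) → (p0=7, p1=3, p2=6, p3=6, p4=2, p5=1, p6=2, p7=2)
step 2: fire T3:  (p0=7, p1=3, p2=6, p3=6, p4=2, p5=1, p6=2, p7=2) → (p0=7, p1=2, p2=7, p3=6, p4=4, p5=0, p6=2, p7=2)

YES — reachable via ⟨T0, T3⟩ (2 firings)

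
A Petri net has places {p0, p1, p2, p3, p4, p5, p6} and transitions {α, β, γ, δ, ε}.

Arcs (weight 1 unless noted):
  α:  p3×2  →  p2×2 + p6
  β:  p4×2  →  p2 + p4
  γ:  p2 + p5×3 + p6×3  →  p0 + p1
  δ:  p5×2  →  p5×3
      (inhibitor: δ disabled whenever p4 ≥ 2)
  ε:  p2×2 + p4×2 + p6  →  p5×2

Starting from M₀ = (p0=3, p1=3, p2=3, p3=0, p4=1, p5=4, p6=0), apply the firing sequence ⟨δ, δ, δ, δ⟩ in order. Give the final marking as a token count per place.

(p0=3, p1=3, p2=3, p3=0, p4=1, p5=8, p6=0)

step 1: fire δ:  (p0=3, p1=3, p2=3, p3=0, p4=1, p5=4, p6=0) → (p0=3, p1=3, p2=3, p3=0, p4=1, p5=5, p6=0)
step 2: fire δ:  (p0=3, p1=3, p2=3, p3=0, p4=1, p5=5, p6=0) → (p0=3, p1=3, p2=3, p3=0, p4=1, p5=6, p6=0)
step 3: fire δ:  (p0=3, p1=3, p2=3, p3=0, p4=1, p5=6, p6=0) → (p0=3, p1=3, p2=3, p3=0, p4=1, p5=7, p6=0)
step 4: fire δ:  (p0=3, p1=3, p2=3, p3=0, p4=1, p5=7, p6=0) → (p0=3, p1=3, p2=3, p3=0, p4=1, p5=8, p6=0)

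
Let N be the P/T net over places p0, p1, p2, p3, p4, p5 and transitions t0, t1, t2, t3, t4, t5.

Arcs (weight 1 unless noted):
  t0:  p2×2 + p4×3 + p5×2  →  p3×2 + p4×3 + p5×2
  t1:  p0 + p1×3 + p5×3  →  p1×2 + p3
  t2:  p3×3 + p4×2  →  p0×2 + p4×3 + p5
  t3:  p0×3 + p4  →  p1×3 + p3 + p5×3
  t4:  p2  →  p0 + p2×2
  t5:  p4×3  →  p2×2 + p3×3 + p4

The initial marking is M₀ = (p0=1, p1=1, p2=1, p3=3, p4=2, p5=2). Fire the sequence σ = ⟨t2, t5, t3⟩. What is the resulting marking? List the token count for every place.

(p0=0, p1=4, p2=3, p3=4, p4=0, p5=6)

step 1: fire t2:  (p0=1, p1=1, p2=1, p3=3, p4=2, p5=2) → (p0=3, p1=1, p2=1, p3=0, p4=3, p5=3)
step 2: fire t5:  (p0=3, p1=1, p2=1, p3=0, p4=3, p5=3) → (p0=3, p1=1, p2=3, p3=3, p4=1, p5=3)
step 3: fire t3:  (p0=3, p1=1, p2=3, p3=3, p4=1, p5=3) → (p0=0, p1=4, p2=3, p3=4, p4=0, p5=6)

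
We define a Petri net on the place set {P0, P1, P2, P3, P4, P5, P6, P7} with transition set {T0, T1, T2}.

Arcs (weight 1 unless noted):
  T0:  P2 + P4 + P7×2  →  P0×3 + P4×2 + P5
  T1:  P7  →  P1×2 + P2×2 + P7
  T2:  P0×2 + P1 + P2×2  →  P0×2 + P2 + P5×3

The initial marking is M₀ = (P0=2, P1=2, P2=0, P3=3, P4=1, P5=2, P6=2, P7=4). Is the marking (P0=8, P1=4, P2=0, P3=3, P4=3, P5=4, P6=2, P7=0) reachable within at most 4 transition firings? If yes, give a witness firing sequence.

step 1: fire T1:  (P0=2, P1=2, P2=0, P3=3, P4=1, P5=2, P6=2, P7=4) → (P0=2, P1=4, P2=2, P3=3, P4=1, P5=2, P6=2, P7=4)
step 2: fire T0:  (P0=2, P1=4, P2=2, P3=3, P4=1, P5=2, P6=2, P7=4) → (P0=5, P1=4, P2=1, P3=3, P4=2, P5=3, P6=2, P7=2)
step 3: fire T0:  (P0=5, P1=4, P2=1, P3=3, P4=2, P5=3, P6=2, P7=2) → (P0=8, P1=4, P2=0, P3=3, P4=3, P5=4, P6=2, P7=0)

YES — reachable via ⟨T1, T0, T0⟩ (3 firings)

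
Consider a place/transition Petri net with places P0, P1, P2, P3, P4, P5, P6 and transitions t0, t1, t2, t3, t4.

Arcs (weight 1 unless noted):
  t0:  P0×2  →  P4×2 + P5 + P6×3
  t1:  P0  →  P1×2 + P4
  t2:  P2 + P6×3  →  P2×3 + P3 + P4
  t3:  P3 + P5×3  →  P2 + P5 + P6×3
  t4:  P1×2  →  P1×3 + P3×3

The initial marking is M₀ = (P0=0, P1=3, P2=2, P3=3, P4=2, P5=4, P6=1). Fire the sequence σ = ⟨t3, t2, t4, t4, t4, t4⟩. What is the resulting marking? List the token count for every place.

(P0=0, P1=7, P2=5, P3=15, P4=3, P5=2, P6=1)

step 1: fire t3:  (P0=0, P1=3, P2=2, P3=3, P4=2, P5=4, P6=1) → (P0=0, P1=3, P2=3, P3=2, P4=2, P5=2, P6=4)
step 2: fire t2:  (P0=0, P1=3, P2=3, P3=2, P4=2, P5=2, P6=4) → (P0=0, P1=3, P2=5, P3=3, P4=3, P5=2, P6=1)
step 3: fire t4:  (P0=0, P1=3, P2=5, P3=3, P4=3, P5=2, P6=1) → (P0=0, P1=4, P2=5, P3=6, P4=3, P5=2, P6=1)
step 4: fire t4:  (P0=0, P1=4, P2=5, P3=6, P4=3, P5=2, P6=1) → (P0=0, P1=5, P2=5, P3=9, P4=3, P5=2, P6=1)
step 5: fire t4:  (P0=0, P1=5, P2=5, P3=9, P4=3, P5=2, P6=1) → (P0=0, P1=6, P2=5, P3=12, P4=3, P5=2, P6=1)
step 6: fire t4:  (P0=0, P1=6, P2=5, P3=12, P4=3, P5=2, P6=1) → (P0=0, P1=7, P2=5, P3=15, P4=3, P5=2, P6=1)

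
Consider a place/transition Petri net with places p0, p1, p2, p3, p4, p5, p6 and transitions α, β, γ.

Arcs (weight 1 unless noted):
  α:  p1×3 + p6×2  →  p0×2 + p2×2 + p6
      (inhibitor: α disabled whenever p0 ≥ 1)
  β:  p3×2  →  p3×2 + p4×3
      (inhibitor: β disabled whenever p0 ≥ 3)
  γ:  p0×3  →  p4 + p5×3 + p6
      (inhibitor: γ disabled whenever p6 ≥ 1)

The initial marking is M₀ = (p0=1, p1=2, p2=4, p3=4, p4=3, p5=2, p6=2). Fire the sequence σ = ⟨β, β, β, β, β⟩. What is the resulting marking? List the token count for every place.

(p0=1, p1=2, p2=4, p3=4, p4=18, p5=2, p6=2)

step 1: fire β:  (p0=1, p1=2, p2=4, p3=4, p4=3, p5=2, p6=2) → (p0=1, p1=2, p2=4, p3=4, p4=6, p5=2, p6=2)
step 2: fire β:  (p0=1, p1=2, p2=4, p3=4, p4=6, p5=2, p6=2) → (p0=1, p1=2, p2=4, p3=4, p4=9, p5=2, p6=2)
step 3: fire β:  (p0=1, p1=2, p2=4, p3=4, p4=9, p5=2, p6=2) → (p0=1, p1=2, p2=4, p3=4, p4=12, p5=2, p6=2)
step 4: fire β:  (p0=1, p1=2, p2=4, p3=4, p4=12, p5=2, p6=2) → (p0=1, p1=2, p2=4, p3=4, p4=15, p5=2, p6=2)
step 5: fire β:  (p0=1, p1=2, p2=4, p3=4, p4=15, p5=2, p6=2) → (p0=1, p1=2, p2=4, p3=4, p4=18, p5=2, p6=2)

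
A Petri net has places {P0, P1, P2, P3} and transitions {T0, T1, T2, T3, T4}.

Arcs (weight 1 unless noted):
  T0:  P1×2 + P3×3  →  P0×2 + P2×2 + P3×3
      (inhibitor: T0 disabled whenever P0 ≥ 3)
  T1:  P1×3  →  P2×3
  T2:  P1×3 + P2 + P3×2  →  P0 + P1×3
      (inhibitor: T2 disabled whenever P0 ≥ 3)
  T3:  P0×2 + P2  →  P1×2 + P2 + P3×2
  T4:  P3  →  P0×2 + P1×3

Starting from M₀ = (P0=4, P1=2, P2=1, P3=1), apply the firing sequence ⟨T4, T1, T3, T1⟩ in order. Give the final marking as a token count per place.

(P0=4, P1=1, P2=7, P3=2)

step 1: fire T4:  (P0=4, P1=2, P2=1, P3=1) → (P0=6, P1=5, P2=1, P3=0)
step 2: fire T1:  (P0=6, P1=5, P2=1, P3=0) → (P0=6, P1=2, P2=4, P3=0)
step 3: fire T3:  (P0=6, P1=2, P2=4, P3=0) → (P0=4, P1=4, P2=4, P3=2)
step 4: fire T1:  (P0=4, P1=4, P2=4, P3=2) → (P0=4, P1=1, P2=7, P3=2)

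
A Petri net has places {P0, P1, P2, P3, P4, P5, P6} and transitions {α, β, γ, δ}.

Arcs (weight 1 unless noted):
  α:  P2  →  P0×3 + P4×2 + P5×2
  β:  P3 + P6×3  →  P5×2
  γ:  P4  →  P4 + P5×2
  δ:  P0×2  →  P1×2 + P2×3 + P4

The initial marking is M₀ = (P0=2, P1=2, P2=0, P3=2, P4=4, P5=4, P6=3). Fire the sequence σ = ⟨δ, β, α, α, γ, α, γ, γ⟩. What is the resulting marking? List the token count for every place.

step 1: fire δ:  (P0=2, P1=2, P2=0, P3=2, P4=4, P5=4, P6=3) → (P0=0, P1=4, P2=3, P3=2, P4=5, P5=4, P6=3)
step 2: fire β:  (P0=0, P1=4, P2=3, P3=2, P4=5, P5=4, P6=3) → (P0=0, P1=4, P2=3, P3=1, P4=5, P5=6, P6=0)
step 3: fire α:  (P0=0, P1=4, P2=3, P3=1, P4=5, P5=6, P6=0) → (P0=3, P1=4, P2=2, P3=1, P4=7, P5=8, P6=0)
step 4: fire α:  (P0=3, P1=4, P2=2, P3=1, P4=7, P5=8, P6=0) → (P0=6, P1=4, P2=1, P3=1, P4=9, P5=10, P6=0)
step 5: fire γ:  (P0=6, P1=4, P2=1, P3=1, P4=9, P5=10, P6=0) → (P0=6, P1=4, P2=1, P3=1, P4=9, P5=12, P6=0)
step 6: fire α:  (P0=6, P1=4, P2=1, P3=1, P4=9, P5=12, P6=0) → (P0=9, P1=4, P2=0, P3=1, P4=11, P5=14, P6=0)
step 7: fire γ:  (P0=9, P1=4, P2=0, P3=1, P4=11, P5=14, P6=0) → (P0=9, P1=4, P2=0, P3=1, P4=11, P5=16, P6=0)
step 8: fire γ:  (P0=9, P1=4, P2=0, P3=1, P4=11, P5=16, P6=0) → (P0=9, P1=4, P2=0, P3=1, P4=11, P5=18, P6=0)

(P0=9, P1=4, P2=0, P3=1, P4=11, P5=18, P6=0)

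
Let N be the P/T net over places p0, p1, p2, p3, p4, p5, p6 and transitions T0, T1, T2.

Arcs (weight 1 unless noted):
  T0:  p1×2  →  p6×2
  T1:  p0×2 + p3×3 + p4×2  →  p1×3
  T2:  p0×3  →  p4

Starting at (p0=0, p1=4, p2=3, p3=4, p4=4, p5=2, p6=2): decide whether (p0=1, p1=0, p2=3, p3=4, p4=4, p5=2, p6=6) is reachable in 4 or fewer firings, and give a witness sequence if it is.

NO — not reachable within 4 firings

depth 0: 1 marking
depth 1: 2 markings reached so far
depth 2: 3 markings reached so far
depth 3: 3 markings reached so far
(frontier empty at depth 3; search complete)
target is not among the 3 markings reachable within 4 steps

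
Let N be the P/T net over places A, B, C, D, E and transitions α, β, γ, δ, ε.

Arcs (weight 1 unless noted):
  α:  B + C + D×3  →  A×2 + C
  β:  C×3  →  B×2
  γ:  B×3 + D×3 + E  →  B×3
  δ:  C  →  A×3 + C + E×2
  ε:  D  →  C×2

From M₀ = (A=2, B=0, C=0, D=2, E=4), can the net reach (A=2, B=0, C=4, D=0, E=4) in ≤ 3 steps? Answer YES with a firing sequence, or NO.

step 1: fire ε:  (A=2, B=0, C=0, D=2, E=4) → (A=2, B=0, C=2, D=1, E=4)
step 2: fire ε:  (A=2, B=0, C=2, D=1, E=4) → (A=2, B=0, C=4, D=0, E=4)

YES — reachable via ⟨ε, ε⟩ (2 firings)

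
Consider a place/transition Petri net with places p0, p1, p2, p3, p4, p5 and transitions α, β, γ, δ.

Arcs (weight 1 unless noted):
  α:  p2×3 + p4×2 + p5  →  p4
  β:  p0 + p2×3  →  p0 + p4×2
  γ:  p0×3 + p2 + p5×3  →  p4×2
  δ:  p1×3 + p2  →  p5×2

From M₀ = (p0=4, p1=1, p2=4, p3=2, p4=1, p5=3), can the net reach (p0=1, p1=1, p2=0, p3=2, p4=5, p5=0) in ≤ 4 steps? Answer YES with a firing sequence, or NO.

step 1: fire β:  (p0=4, p1=1, p2=4, p3=2, p4=1, p5=3) → (p0=4, p1=1, p2=1, p3=2, p4=3, p5=3)
step 2: fire γ:  (p0=4, p1=1, p2=1, p3=2, p4=3, p5=3) → (p0=1, p1=1, p2=0, p3=2, p4=5, p5=0)

YES — reachable via ⟨β, γ⟩ (2 firings)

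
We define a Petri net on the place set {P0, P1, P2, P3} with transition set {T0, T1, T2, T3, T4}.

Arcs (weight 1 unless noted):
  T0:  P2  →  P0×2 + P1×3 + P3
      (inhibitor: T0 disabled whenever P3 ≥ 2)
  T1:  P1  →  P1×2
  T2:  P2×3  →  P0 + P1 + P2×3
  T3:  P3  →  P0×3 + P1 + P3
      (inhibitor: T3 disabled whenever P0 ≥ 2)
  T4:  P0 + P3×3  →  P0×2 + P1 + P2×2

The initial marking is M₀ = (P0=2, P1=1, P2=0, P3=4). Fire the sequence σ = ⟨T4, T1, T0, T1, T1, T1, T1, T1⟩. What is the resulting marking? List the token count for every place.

step 1: fire T4:  (P0=2, P1=1, P2=0, P3=4) → (P0=3, P1=2, P2=2, P3=1)
step 2: fire T1:  (P0=3, P1=2, P2=2, P3=1) → (P0=3, P1=3, P2=2, P3=1)
step 3: fire T0:  (P0=3, P1=3, P2=2, P3=1) → (P0=5, P1=6, P2=1, P3=2)
step 4: fire T1:  (P0=5, P1=6, P2=1, P3=2) → (P0=5, P1=7, P2=1, P3=2)
step 5: fire T1:  (P0=5, P1=7, P2=1, P3=2) → (P0=5, P1=8, P2=1, P3=2)
step 6: fire T1:  (P0=5, P1=8, P2=1, P3=2) → (P0=5, P1=9, P2=1, P3=2)
step 7: fire T1:  (P0=5, P1=9, P2=1, P3=2) → (P0=5, P1=10, P2=1, P3=2)
step 8: fire T1:  (P0=5, P1=10, P2=1, P3=2) → (P0=5, P1=11, P2=1, P3=2)

(P0=5, P1=11, P2=1, P3=2)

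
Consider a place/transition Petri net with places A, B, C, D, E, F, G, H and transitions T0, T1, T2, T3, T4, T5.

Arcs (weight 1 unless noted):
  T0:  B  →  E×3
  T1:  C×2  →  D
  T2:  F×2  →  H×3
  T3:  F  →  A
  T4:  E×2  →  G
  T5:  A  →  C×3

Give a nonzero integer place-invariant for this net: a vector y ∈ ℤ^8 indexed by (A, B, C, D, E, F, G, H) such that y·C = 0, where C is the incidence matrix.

y = (A:0, B:3, C:0, D:0, E:1, F:0, G:2, H:0)

Incidence matrix C (rows=places, cols=transitions):
       T0   T1   T2   T3   T4   T5
    A   0    0    0    1    0   -1
    B  -1    0    0    0    0    0
    C   0   -2    0    0    0    3
    D   0    1    0    0    0    0
    E   3    0    0    0   -2    0
    F   0    0   -2   -1    0    0
    G   0    0    0    0    1    0
    H   0    0    3    0    0    0

Candidate y = [0, 3, 0, 0, 1, 0, 2, 0]; check y·C column-wise:
  col T0: 3·-1 + 1·3 + 2·0 = 0
  col T1: 3·0 + 0·-2 + 0·1 + 1·0 + 2·0 = 0
  col T2: 3·0 + 1·0 + 0·-2 + 2·0 + 0·3 = 0
  col T3: 0·1 + 3·0 + 1·0 + 0·-1 + 2·0 = 0
  col T4: 3·0 + 1·-2 + 2·1 = 0
  col T5: 0·-1 + 3·0 + 0·3 + 1·0 + 2·0 = 0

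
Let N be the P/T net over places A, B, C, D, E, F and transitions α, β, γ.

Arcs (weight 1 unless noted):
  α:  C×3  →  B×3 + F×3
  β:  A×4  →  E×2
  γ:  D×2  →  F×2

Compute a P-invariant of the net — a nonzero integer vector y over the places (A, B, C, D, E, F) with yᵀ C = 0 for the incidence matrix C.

y = (A:0, B:1, C:1, D:0, E:0, F:0)

Incidence matrix C (rows=places, cols=transitions):
        α    β    γ
    A   0   -4    0
    B   3    0    0
    C  -3    0    0
    D   0    0   -2
    E   0    2    0
    F   3    0    2

Candidate y = [0, 1, 1, 0, 0, 0]; check y·C column-wise:
  col α: 1·3 + 1·-3 + 0·3 = 0
  col β: 0·-4 + 1·0 + 1·0 + 0·2 = 0
  col γ: 1·0 + 1·0 + 0·-2 + 0·2 = 0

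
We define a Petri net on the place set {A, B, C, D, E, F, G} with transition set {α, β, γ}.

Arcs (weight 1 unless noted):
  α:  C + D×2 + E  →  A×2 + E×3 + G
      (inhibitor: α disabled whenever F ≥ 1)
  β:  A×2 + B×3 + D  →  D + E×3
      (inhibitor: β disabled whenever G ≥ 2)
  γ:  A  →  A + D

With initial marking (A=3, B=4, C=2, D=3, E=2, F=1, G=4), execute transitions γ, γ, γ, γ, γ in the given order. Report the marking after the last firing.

step 1: fire γ:  (A=3, B=4, C=2, D=3, E=2, F=1, G=4) → (A=3, B=4, C=2, D=4, E=2, F=1, G=4)
step 2: fire γ:  (A=3, B=4, C=2, D=4, E=2, F=1, G=4) → (A=3, B=4, C=2, D=5, E=2, F=1, G=4)
step 3: fire γ:  (A=3, B=4, C=2, D=5, E=2, F=1, G=4) → (A=3, B=4, C=2, D=6, E=2, F=1, G=4)
step 4: fire γ:  (A=3, B=4, C=2, D=6, E=2, F=1, G=4) → (A=3, B=4, C=2, D=7, E=2, F=1, G=4)
step 5: fire γ:  (A=3, B=4, C=2, D=7, E=2, F=1, G=4) → (A=3, B=4, C=2, D=8, E=2, F=1, G=4)

(A=3, B=4, C=2, D=8, E=2, F=1, G=4)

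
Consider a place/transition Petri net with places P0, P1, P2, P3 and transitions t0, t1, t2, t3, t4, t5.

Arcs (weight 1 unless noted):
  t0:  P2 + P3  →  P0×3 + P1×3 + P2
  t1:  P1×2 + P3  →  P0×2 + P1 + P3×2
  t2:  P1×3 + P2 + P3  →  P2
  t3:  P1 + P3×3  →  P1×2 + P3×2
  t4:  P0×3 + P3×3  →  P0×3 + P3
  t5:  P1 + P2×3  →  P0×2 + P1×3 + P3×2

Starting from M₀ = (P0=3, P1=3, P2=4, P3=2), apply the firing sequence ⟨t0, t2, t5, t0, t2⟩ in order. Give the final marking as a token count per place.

step 1: fire t0:  (P0=3, P1=3, P2=4, P3=2) → (P0=6, P1=6, P2=4, P3=1)
step 2: fire t2:  (P0=6, P1=6, P2=4, P3=1) → (P0=6, P1=3, P2=4, P3=0)
step 3: fire t5:  (P0=6, P1=3, P2=4, P3=0) → (P0=8, P1=5, P2=1, P3=2)
step 4: fire t0:  (P0=8, P1=5, P2=1, P3=2) → (P0=11, P1=8, P2=1, P3=1)
step 5: fire t2:  (P0=11, P1=8, P2=1, P3=1) → (P0=11, P1=5, P2=1, P3=0)

(P0=11, P1=5, P2=1, P3=0)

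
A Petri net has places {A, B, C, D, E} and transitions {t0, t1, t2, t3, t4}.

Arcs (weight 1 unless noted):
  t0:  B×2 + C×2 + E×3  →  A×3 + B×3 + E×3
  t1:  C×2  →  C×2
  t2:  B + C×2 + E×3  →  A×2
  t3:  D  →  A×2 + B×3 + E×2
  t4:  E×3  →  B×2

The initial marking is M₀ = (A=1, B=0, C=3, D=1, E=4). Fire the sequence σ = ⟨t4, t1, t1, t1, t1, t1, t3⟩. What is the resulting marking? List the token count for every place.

step 1: fire t4:  (A=1, B=0, C=3, D=1, E=4) → (A=1, B=2, C=3, D=1, E=1)
step 2: fire t1:  (A=1, B=2, C=3, D=1, E=1) → (A=1, B=2, C=3, D=1, E=1)
step 3: fire t1:  (A=1, B=2, C=3, D=1, E=1) → (A=1, B=2, C=3, D=1, E=1)
step 4: fire t1:  (A=1, B=2, C=3, D=1, E=1) → (A=1, B=2, C=3, D=1, E=1)
step 5: fire t1:  (A=1, B=2, C=3, D=1, E=1) → (A=1, B=2, C=3, D=1, E=1)
step 6: fire t1:  (A=1, B=2, C=3, D=1, E=1) → (A=1, B=2, C=3, D=1, E=1)
step 7: fire t3:  (A=1, B=2, C=3, D=1, E=1) → (A=3, B=5, C=3, D=0, E=3)

(A=3, B=5, C=3, D=0, E=3)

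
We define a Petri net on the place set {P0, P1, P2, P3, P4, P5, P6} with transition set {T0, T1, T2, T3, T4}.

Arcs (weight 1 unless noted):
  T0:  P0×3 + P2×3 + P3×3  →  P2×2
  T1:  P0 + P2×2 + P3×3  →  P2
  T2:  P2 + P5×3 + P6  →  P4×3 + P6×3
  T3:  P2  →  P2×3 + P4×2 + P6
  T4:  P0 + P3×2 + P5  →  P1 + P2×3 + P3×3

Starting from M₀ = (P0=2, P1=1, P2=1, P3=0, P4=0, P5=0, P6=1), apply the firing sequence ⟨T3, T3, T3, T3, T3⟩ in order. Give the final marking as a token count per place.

(P0=2, P1=1, P2=11, P3=0, P4=10, P5=0, P6=6)

step 1: fire T3:  (P0=2, P1=1, P2=1, P3=0, P4=0, P5=0, P6=1) → (P0=2, P1=1, P2=3, P3=0, P4=2, P5=0, P6=2)
step 2: fire T3:  (P0=2, P1=1, P2=3, P3=0, P4=2, P5=0, P6=2) → (P0=2, P1=1, P2=5, P3=0, P4=4, P5=0, P6=3)
step 3: fire T3:  (P0=2, P1=1, P2=5, P3=0, P4=4, P5=0, P6=3) → (P0=2, P1=1, P2=7, P3=0, P4=6, P5=0, P6=4)
step 4: fire T3:  (P0=2, P1=1, P2=7, P3=0, P4=6, P5=0, P6=4) → (P0=2, P1=1, P2=9, P3=0, P4=8, P5=0, P6=5)
step 5: fire T3:  (P0=2, P1=1, P2=9, P3=0, P4=8, P5=0, P6=5) → (P0=2, P1=1, P2=11, P3=0, P4=10, P5=0, P6=6)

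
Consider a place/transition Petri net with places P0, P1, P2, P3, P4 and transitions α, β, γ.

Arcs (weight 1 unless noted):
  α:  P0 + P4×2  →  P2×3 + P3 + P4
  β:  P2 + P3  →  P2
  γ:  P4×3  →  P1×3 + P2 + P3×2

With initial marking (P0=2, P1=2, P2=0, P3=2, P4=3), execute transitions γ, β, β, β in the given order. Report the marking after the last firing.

step 1: fire γ:  (P0=2, P1=2, P2=0, P3=2, P4=3) → (P0=2, P1=5, P2=1, P3=4, P4=0)
step 2: fire β:  (P0=2, P1=5, P2=1, P3=4, P4=0) → (P0=2, P1=5, P2=1, P3=3, P4=0)
step 3: fire β:  (P0=2, P1=5, P2=1, P3=3, P4=0) → (P0=2, P1=5, P2=1, P3=2, P4=0)
step 4: fire β:  (P0=2, P1=5, P2=1, P3=2, P4=0) → (P0=2, P1=5, P2=1, P3=1, P4=0)

(P0=2, P1=5, P2=1, P3=1, P4=0)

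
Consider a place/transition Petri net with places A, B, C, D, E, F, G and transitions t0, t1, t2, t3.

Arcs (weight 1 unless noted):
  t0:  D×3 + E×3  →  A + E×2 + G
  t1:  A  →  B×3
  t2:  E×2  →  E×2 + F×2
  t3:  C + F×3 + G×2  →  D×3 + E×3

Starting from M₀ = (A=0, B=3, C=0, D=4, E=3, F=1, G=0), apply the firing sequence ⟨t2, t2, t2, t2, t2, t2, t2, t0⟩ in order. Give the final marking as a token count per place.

(A=1, B=3, C=0, D=1, E=2, F=15, G=1)

step 1: fire t2:  (A=0, B=3, C=0, D=4, E=3, F=1, G=0) → (A=0, B=3, C=0, D=4, E=3, F=3, G=0)
step 2: fire t2:  (A=0, B=3, C=0, D=4, E=3, F=3, G=0) → (A=0, B=3, C=0, D=4, E=3, F=5, G=0)
step 3: fire t2:  (A=0, B=3, C=0, D=4, E=3, F=5, G=0) → (A=0, B=3, C=0, D=4, E=3, F=7, G=0)
step 4: fire t2:  (A=0, B=3, C=0, D=4, E=3, F=7, G=0) → (A=0, B=3, C=0, D=4, E=3, F=9, G=0)
step 5: fire t2:  (A=0, B=3, C=0, D=4, E=3, F=9, G=0) → (A=0, B=3, C=0, D=4, E=3, F=11, G=0)
step 6: fire t2:  (A=0, B=3, C=0, D=4, E=3, F=11, G=0) → (A=0, B=3, C=0, D=4, E=3, F=13, G=0)
step 7: fire t2:  (A=0, B=3, C=0, D=4, E=3, F=13, G=0) → (A=0, B=3, C=0, D=4, E=3, F=15, G=0)
step 8: fire t0:  (A=0, B=3, C=0, D=4, E=3, F=15, G=0) → (A=1, B=3, C=0, D=1, E=2, F=15, G=1)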